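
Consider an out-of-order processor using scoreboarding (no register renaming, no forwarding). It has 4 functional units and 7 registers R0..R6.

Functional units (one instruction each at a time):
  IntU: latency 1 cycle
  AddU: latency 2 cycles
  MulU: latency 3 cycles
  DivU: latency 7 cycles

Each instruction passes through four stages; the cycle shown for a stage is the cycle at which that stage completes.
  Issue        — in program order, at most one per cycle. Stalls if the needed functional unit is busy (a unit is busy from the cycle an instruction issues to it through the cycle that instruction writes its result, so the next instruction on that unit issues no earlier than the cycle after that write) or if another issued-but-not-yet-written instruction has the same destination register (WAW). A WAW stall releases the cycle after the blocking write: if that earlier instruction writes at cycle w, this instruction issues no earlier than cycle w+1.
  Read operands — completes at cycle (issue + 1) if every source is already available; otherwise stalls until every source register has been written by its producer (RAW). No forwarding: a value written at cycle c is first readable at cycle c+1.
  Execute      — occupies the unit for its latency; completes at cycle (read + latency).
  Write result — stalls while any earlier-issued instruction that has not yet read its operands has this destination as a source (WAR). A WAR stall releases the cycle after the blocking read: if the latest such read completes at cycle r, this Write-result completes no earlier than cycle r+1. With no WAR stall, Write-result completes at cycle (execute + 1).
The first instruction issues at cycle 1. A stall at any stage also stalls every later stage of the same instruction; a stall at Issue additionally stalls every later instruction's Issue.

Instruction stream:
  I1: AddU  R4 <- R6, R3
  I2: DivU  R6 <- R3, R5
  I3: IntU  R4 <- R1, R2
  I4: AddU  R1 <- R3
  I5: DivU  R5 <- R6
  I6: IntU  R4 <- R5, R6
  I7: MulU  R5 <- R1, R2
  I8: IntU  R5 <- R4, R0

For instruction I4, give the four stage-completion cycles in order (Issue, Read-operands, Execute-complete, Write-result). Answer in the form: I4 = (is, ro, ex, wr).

1) issue 1, read 2, done 4, write 5
2) issue 2, read 3, done 10, write 11
3) issue 6, read 7, done 8, write 9  <WAW R4: wait I1 write@5>
4) issue 7, read 8, done 10, write 11
5) issue 12, read 13, done 20, write 21  <struct: DivU busy until I2 writes@11>
6) issue 13, read 22, done 23, write 24  <RAW R5: wait I5 write@21>
7) issue 22, read 23, done 26, write 27  <WAW R5: wait I5 write@21>
8) issue 28, read 29, done 30, write 31  <WAW R5: wait I7 write@27>

I4 = (7, 8, 10, 11)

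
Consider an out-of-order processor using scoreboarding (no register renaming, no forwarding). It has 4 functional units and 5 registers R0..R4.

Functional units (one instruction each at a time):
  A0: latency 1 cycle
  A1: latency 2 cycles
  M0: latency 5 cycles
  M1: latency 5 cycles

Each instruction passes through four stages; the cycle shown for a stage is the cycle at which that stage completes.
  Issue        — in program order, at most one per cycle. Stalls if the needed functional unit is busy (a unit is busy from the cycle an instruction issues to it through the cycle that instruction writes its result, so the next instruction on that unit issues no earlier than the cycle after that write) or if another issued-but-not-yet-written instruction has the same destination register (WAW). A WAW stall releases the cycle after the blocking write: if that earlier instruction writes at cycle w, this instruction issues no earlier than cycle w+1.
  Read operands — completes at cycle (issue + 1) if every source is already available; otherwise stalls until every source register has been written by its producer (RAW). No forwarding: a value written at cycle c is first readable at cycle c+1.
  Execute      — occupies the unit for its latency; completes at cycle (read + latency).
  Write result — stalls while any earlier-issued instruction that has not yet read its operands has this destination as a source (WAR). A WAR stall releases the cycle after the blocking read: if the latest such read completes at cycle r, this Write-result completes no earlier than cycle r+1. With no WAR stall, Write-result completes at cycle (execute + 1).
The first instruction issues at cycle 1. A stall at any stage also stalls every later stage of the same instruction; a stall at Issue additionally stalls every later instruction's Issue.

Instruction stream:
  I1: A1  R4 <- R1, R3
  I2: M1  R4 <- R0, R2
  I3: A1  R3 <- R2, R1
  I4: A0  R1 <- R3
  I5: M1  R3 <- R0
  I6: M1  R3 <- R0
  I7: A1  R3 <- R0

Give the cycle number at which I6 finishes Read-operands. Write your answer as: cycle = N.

c1: I1 issues→A1
c2: I1 reads
c4: I1 exec-done
c5: I1 writes R4
c6: I2 issues→M1
c7: I2 reads; I3 issues→A1
c8: I3 reads; I4 issues→A0
c10: I3 exec-done
c11: I3 writes R3
c12: I2 exec-done; I4 reads
c13: I2 writes R4; I4 exec-done
c14: I4 writes R1; I5 issues→M1
c15: I5 reads
c20: I5 exec-done
c21: I5 writes R3
c22: I6 issues→M1
c23: I6 reads
c28: I6 exec-done
c29: I6 writes R3
c30: I7 issues→A1
c31: I7 reads
c33: I7 exec-done
c34: I7 writes R3

cycle = 23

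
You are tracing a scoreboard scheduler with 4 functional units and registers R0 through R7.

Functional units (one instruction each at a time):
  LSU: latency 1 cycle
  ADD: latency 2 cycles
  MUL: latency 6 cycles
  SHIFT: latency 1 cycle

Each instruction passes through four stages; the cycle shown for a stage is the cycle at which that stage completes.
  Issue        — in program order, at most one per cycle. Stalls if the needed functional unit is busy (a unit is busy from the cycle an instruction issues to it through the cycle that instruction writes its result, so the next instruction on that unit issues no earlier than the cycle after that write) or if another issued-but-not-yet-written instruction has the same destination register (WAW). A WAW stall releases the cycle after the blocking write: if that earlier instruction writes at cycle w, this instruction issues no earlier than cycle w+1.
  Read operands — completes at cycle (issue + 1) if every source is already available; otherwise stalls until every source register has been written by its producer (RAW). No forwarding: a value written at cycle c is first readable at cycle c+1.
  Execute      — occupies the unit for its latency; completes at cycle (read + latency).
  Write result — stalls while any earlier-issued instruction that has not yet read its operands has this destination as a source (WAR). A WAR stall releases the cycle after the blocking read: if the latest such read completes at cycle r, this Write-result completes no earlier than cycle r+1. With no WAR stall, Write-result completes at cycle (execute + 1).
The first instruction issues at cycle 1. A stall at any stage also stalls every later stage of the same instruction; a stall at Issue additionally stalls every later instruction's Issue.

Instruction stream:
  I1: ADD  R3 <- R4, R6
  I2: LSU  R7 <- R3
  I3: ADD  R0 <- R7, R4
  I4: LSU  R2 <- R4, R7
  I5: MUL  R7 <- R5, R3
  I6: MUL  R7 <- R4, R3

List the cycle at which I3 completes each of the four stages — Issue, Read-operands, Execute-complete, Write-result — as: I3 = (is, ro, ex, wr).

I3 = (6, 9, 11, 12)

cycle 1: I1 dispatched to ADD
cycle 2: I1 operands ready | I2 dispatched to LSU
cycle 4: I1 complete
cycle 5: R3←I1
cycle 6: I2 operands ready | I3 dispatched to ADD
cycle 7: I2 complete
cycle 8: R7←I2
cycle 9: I3 operands ready | I4 dispatched to LSU
cycle 10: I4 operands ready | I5 dispatched to MUL
cycle 11: I3 complete | I4 complete | I5 operands ready
cycle 12: R0←I3 | R2←I4
cycle 17: I5 complete
cycle 18: R7←I5
cycle 19: I6 dispatched to MUL
cycle 20: I6 operands ready
cycle 26: I6 complete
cycle 27: R7←I6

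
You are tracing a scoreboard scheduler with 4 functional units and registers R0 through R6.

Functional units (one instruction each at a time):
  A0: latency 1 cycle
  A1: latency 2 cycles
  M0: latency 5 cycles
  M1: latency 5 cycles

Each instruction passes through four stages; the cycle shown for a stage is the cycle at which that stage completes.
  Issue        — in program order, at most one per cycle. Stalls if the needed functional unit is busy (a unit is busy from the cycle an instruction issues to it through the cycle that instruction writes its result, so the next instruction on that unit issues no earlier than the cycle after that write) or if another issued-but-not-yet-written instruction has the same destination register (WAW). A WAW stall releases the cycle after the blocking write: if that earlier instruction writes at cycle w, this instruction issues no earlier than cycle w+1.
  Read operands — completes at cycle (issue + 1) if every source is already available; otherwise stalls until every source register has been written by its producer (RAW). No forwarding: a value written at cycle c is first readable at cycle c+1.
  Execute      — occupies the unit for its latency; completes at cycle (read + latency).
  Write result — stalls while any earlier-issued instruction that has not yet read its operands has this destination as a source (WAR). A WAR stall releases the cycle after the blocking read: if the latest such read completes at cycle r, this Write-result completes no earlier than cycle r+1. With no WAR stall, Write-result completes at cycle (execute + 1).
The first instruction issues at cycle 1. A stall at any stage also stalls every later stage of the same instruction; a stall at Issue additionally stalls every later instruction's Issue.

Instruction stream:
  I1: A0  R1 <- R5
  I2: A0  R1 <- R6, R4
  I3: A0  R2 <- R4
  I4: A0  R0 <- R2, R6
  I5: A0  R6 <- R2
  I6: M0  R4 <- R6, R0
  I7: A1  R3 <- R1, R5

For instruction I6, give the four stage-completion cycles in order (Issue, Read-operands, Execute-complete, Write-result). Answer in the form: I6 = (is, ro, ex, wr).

I6 = (18, 21, 26, 27)

c1: I1 dispatched to A0
c2: I1 operands ready
c3: I1 complete
c4: R1←I1
c5: I2 dispatched to A0
c6: I2 operands ready
c7: I2 complete
c8: R1←I2
c9: I3 dispatched to A0
c10: I3 operands ready
c11: I3 complete
c12: R2←I3
c13: I4 dispatched to A0
c14: I4 operands ready
c15: I4 complete
c16: R0←I4
c17: I5 dispatched to A0
c18: I5 operands ready, I6 dispatched to M0
c19: I5 complete, I7 dispatched to A1
c20: R6←I5, I7 operands ready
c21: I6 operands ready
c22: I7 complete
c23: R3←I7
c26: I6 complete
c27: R4←I6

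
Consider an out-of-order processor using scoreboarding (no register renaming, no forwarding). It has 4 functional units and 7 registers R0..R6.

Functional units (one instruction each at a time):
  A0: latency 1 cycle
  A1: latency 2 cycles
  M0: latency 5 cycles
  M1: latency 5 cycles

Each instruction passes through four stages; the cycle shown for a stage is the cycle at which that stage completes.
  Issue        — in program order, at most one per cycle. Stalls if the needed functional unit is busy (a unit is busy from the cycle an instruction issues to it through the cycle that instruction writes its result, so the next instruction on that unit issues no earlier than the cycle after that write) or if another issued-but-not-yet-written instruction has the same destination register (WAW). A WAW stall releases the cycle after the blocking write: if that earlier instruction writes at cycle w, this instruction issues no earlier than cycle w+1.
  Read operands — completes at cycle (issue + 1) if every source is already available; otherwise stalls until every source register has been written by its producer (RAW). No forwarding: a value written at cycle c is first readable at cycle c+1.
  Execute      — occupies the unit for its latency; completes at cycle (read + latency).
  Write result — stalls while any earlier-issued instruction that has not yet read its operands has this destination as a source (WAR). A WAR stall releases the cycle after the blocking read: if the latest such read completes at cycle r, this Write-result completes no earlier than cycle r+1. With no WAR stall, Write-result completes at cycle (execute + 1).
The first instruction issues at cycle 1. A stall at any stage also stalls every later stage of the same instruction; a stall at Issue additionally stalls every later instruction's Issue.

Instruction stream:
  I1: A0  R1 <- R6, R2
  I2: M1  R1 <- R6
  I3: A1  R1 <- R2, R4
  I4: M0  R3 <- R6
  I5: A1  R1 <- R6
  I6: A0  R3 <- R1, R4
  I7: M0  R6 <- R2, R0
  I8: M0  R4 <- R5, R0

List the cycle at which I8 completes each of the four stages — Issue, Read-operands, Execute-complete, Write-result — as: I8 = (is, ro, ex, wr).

1) issue 1, read 2, done 3, write 4
2) issue 5, read 6, done 11, write 12  <WAW R1: wait I1 write@4>
3) issue 13, read 14, done 16, write 17  <WAW R1: wait I2 write@12>
4) issue 14, read 15, done 20, write 21
5) issue 18, read 19, done 21, write 22  <struct: A1 busy until I3 writes@17>
6) issue 22, read 23, done 24, write 25  <WAW R3: wait I4 write@21>
7) issue 23, read 24, done 29, write 30
8) issue 31, read 32, done 37, write 38  <struct: M0 busy until I7 writes@30>

I8 = (31, 32, 37, 38)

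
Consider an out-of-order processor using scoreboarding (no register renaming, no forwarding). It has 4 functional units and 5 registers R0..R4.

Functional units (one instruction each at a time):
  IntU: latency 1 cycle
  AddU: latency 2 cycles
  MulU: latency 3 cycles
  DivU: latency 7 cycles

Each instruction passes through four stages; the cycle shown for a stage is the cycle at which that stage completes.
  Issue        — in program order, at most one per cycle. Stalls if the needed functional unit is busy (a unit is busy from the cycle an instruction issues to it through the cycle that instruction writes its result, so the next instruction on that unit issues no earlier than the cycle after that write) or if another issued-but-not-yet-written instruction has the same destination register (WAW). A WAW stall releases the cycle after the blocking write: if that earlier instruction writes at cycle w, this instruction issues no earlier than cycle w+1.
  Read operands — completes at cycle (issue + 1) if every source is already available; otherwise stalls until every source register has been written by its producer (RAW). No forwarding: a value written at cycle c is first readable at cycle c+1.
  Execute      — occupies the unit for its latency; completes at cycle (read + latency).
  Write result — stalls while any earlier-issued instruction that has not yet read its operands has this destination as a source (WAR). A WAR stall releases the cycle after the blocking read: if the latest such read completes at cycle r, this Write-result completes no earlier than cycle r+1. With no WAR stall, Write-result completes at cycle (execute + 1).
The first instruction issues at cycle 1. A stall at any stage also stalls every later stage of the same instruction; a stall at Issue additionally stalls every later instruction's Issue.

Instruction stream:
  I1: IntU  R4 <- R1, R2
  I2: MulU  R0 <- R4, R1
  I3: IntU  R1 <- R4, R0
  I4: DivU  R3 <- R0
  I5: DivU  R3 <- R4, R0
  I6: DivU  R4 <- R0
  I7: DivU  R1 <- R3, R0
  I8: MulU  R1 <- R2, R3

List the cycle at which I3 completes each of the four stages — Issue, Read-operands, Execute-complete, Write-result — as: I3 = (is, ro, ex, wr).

I3 = (5, 10, 11, 12)

[1] I1→IntU
[2] I1 RO | I2→MulU
[3] I1 EX
[4] I1 WR R4
[5] I2 RO | I3→IntU
[6] I4→DivU
[8] I2 EX
[9] I2 WR R0
[10] I3 RO | I4 RO
[11] I3 EX
[12] I3 WR R1
[17] I4 EX
[18] I4 WR R3
[19] I5→DivU
[20] I5 RO
[27] I5 EX
[28] I5 WR R3
[29] I6→DivU
[30] I6 RO
[37] I6 EX
[38] I6 WR R4
[39] I7→DivU
[40] I7 RO
[47] I7 EX
[48] I7 WR R1
[49] I8→MulU
[50] I8 RO
[53] I8 EX
[54] I8 WR R1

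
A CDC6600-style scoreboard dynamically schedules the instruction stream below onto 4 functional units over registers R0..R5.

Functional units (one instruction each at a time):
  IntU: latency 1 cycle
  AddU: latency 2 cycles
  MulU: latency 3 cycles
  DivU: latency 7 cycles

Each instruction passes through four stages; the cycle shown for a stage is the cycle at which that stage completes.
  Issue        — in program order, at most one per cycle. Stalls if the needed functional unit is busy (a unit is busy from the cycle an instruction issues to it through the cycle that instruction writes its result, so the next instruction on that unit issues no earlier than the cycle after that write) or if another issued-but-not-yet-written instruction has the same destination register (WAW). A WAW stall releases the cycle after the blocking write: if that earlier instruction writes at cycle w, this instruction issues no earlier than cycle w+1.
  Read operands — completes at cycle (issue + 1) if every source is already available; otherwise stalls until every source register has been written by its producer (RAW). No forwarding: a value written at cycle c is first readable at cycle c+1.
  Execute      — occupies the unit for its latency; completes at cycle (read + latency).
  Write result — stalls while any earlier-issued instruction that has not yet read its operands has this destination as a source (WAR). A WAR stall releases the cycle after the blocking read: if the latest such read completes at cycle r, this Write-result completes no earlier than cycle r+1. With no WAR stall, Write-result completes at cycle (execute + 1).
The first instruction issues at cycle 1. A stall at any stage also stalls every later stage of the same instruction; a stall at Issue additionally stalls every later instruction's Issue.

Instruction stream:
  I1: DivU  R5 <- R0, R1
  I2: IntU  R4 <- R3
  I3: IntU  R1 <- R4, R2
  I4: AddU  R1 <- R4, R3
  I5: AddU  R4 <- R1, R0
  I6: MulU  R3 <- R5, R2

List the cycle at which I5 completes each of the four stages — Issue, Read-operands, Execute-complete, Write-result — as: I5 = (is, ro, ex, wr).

I5 = (15, 16, 18, 19)

cycle 1: I1 dispatched to DivU
cycle 2: I1 operands ready · I2 dispatched to IntU
cycle 3: I2 operands ready
cycle 4: I2 complete
cycle 5: R4←I2
cycle 6: I3 dispatched to IntU
cycle 7: I3 operands ready
cycle 8: I3 complete
cycle 9: I1 complete · R1←I3
cycle 10: R5←I1 · I4 dispatched to AddU
cycle 11: I4 operands ready
cycle 13: I4 complete
cycle 14: R1←I4
cycle 15: I5 dispatched to AddU
cycle 16: I5 operands ready · I6 dispatched to MulU
cycle 17: I6 operands ready
cycle 18: I5 complete
cycle 19: R4←I5
cycle 20: I6 complete
cycle 21: R3←I6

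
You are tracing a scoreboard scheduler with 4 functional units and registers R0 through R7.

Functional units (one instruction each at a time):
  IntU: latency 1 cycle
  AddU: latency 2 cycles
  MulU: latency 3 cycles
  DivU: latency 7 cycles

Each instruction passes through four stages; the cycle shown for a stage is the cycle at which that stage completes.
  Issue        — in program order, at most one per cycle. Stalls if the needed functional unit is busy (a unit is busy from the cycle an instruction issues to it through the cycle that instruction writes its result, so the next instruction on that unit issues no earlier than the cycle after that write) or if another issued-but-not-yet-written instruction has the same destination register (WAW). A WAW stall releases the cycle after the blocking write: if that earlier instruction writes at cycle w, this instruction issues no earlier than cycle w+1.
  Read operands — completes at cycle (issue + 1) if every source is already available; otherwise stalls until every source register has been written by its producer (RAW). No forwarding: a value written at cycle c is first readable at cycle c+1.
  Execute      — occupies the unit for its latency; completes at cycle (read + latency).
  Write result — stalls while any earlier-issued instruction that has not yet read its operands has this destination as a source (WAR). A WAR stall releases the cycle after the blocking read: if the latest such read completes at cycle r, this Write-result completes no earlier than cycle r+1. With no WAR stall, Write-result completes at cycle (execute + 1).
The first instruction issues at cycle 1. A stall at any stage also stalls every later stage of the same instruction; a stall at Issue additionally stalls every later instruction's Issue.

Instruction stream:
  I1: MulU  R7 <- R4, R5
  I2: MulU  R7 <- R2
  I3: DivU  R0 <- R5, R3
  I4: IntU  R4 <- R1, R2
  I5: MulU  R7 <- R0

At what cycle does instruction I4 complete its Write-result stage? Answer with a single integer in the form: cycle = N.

1) issue 1, read 2, done 5, write 6
2) issue 7, read 8, done 11, write 12  <struct: MulU busy until I1 writes@6>
3) issue 8, read 9, done 16, write 17
4) issue 9, read 10, done 11, write 12
5) issue 13, read 18, done 21, write 22  <struct: MulU busy until I2 writes@12 / RAW R0: wait I3 write@17>

cycle = 12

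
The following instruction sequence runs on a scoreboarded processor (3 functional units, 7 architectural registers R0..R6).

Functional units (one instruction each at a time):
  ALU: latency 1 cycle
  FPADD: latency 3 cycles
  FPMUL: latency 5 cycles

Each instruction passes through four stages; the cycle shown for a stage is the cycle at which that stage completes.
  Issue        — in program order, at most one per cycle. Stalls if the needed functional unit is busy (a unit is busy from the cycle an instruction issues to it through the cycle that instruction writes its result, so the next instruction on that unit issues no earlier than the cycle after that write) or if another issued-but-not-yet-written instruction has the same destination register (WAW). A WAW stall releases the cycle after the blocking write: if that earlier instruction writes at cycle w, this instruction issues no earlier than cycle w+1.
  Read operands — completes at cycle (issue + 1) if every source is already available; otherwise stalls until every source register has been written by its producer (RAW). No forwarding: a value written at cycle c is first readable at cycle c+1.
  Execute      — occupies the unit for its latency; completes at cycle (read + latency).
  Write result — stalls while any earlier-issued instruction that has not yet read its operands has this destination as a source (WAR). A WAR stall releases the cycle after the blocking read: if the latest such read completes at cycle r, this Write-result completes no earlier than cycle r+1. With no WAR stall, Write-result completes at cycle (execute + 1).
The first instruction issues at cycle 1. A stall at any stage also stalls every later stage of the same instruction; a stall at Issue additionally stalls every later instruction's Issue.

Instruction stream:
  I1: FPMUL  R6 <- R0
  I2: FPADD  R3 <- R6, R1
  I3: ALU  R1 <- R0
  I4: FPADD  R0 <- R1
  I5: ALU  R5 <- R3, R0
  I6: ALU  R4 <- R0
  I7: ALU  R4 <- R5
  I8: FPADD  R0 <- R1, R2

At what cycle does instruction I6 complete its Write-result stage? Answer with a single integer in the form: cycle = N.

[I1] 1/2/7/8
[I2] 2/9/12/13  (RAW R6: wait I1 write@8)
[I3] 3/4/5/10  (WAR R1: wait I2 read@9)
[I4] 14/15/18/19  (struct: FPADD busy until I2 writes@13)
[I5] 15/20/21/22  (RAW R0: wait I4 write@19)
[I6] 23/24/25/26  (struct: ALU busy until I5 writes@22)
[I7] 27/28/29/30  (struct: ALU busy until I6 writes@26)
[I8] 28/29/32/33

cycle = 26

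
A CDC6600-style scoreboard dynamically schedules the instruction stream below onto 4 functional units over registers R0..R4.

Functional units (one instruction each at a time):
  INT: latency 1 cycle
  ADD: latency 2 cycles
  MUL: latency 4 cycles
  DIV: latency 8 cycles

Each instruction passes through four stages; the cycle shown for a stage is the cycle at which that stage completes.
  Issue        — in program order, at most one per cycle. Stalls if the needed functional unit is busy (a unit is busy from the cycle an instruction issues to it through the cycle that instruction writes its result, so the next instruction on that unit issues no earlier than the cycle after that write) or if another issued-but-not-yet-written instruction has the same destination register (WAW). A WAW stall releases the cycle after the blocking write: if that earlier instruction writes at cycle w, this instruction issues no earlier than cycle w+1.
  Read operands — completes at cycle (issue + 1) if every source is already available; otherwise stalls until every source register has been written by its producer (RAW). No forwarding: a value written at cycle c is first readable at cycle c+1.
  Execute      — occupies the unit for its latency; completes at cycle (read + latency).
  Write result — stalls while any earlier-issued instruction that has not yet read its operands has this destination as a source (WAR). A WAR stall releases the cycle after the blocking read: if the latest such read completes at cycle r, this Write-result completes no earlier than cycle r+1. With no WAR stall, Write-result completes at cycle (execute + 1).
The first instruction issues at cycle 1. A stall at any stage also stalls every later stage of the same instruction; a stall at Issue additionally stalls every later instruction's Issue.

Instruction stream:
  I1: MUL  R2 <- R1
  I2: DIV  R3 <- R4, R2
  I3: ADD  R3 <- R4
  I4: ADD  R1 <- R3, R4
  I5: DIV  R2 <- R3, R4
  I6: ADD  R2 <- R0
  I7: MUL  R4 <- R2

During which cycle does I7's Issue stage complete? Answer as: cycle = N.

cycle = 36

[1] issue I1 (MUL)
[2] I1 read-ops; issue I2 (DIV)
[6] I1 finished on MUL
[7] I1→R2
[8] I2 read-ops
[16] I2 finished on DIV
[17] I2→R3
[18] issue I3 (ADD)
[19] I3 read-ops
[21] I3 finished on ADD
[22] I3→R3
[23] issue I4 (ADD)
[24] I4 read-ops; issue I5 (DIV)
[25] I5 read-ops
[26] I4 finished on ADD
[27] I4→R1
[33] I5 finished on DIV
[34] I5→R2
[35] issue I6 (ADD)
[36] I6 read-ops; issue I7 (MUL)
[38] I6 finished on ADD
[39] I6→R2
[40] I7 read-ops
[44] I7 finished on MUL
[45] I7→R4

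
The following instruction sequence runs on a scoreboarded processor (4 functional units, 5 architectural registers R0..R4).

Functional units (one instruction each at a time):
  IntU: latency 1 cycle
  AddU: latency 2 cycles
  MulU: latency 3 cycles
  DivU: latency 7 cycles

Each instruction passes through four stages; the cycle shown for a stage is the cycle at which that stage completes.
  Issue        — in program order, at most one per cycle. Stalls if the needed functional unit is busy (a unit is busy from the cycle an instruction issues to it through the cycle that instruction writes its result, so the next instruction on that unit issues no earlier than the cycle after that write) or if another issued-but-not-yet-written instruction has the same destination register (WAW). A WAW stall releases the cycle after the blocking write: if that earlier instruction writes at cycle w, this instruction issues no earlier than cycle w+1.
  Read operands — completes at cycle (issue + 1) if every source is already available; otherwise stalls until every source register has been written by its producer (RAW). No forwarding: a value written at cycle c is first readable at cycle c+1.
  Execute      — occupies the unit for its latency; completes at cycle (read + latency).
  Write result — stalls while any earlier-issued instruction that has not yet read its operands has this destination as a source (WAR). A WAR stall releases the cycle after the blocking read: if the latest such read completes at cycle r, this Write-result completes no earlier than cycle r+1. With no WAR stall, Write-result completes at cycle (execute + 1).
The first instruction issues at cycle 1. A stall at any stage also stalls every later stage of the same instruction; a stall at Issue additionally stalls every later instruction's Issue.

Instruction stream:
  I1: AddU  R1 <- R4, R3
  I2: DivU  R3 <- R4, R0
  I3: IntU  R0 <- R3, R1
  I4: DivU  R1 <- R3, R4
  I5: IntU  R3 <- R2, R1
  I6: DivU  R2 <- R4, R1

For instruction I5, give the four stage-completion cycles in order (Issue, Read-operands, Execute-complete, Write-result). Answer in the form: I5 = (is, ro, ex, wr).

I5 = (15, 22, 23, 24)

[I1] 1/2/4/5
[I2] 2/3/10/11
[I3] 3/12/13/14  (RAW R3: wait I2 write@11)
[I4] 12/13/20/21  (struct: DivU busy until I2 writes@11)
[I5] 15/22/23/24  (struct: IntU busy until I3 writes@14; RAW R1: wait I4 write@21)
[I6] 22/23/30/31  (struct: DivU busy until I4 writes@21)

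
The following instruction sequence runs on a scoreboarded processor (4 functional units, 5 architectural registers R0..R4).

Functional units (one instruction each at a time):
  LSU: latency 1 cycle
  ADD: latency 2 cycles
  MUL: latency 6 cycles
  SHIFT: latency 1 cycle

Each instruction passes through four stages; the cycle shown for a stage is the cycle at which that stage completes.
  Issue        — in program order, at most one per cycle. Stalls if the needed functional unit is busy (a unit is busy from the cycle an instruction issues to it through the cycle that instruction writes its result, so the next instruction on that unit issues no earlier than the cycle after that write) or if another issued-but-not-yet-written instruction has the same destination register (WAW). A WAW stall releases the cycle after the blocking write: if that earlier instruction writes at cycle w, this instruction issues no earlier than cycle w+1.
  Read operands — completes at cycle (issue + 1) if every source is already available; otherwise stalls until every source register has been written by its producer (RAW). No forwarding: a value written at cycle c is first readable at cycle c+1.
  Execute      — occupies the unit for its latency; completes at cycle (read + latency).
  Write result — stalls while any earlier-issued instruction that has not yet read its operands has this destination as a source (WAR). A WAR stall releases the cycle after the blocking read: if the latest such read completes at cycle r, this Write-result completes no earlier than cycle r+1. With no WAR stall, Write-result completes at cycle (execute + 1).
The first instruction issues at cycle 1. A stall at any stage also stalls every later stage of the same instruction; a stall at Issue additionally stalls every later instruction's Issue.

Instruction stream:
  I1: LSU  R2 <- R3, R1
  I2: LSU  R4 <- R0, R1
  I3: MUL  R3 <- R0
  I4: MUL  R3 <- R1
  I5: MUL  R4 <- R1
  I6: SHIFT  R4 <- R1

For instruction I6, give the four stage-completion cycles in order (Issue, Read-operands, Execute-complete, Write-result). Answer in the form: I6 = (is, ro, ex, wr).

I6 = (33, 34, 35, 36)

[1] I1 dispatched to LSU
[2] I1 operands ready
[3] I1 complete
[4] R2←I1
[5] I2 dispatched to LSU
[6] I2 operands ready, I3 dispatched to MUL
[7] I2 complete, I3 operands ready
[8] R4←I2
[13] I3 complete
[14] R3←I3
[15] I4 dispatched to MUL
[16] I4 operands ready
[22] I4 complete
[23] R3←I4
[24] I5 dispatched to MUL
[25] I5 operands ready
[31] I5 complete
[32] R4←I5
[33] I6 dispatched to SHIFT
[34] I6 operands ready
[35] I6 complete
[36] R4←I6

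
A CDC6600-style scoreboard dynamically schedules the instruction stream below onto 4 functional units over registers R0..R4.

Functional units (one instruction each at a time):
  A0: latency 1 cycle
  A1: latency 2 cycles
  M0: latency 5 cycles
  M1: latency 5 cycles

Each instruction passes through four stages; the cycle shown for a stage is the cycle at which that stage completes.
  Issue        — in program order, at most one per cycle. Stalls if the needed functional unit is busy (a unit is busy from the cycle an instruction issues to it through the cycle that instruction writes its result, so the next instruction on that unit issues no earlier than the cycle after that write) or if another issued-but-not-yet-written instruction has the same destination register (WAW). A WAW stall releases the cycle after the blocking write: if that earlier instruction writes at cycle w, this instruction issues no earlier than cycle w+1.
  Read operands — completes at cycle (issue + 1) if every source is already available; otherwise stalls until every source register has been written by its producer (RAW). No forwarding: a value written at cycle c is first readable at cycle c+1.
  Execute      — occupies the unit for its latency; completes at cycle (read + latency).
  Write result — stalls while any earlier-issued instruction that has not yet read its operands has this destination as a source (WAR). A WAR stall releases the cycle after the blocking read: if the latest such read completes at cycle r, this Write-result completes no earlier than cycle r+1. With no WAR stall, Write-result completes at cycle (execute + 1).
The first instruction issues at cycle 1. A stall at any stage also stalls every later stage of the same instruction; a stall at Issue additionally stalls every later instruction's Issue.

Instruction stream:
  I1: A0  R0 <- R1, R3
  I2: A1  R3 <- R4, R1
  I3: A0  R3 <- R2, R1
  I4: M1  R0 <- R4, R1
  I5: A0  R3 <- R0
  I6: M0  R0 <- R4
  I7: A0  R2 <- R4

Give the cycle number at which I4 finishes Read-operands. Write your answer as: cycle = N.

cycle = 9

I1  is:1  ro:2  ex:3  wr:4
I2  is:2  ro:3  ex:5  wr:6
I3  is:7  ro:8  ex:9  wr:10  — WAW R3: wait I2 write@6
I4  is:8  ro:9  ex:14  wr:15
I5  is:11  ro:16  ex:17  wr:18  — struct: A0 busy until I3 writes@10, RAW R0: wait I4 write@15
I6  is:16  ro:17  ex:22  wr:23  — WAW R0: wait I4 write@15
I7  is:19  ro:20  ex:21  wr:22  — struct: A0 busy until I5 writes@18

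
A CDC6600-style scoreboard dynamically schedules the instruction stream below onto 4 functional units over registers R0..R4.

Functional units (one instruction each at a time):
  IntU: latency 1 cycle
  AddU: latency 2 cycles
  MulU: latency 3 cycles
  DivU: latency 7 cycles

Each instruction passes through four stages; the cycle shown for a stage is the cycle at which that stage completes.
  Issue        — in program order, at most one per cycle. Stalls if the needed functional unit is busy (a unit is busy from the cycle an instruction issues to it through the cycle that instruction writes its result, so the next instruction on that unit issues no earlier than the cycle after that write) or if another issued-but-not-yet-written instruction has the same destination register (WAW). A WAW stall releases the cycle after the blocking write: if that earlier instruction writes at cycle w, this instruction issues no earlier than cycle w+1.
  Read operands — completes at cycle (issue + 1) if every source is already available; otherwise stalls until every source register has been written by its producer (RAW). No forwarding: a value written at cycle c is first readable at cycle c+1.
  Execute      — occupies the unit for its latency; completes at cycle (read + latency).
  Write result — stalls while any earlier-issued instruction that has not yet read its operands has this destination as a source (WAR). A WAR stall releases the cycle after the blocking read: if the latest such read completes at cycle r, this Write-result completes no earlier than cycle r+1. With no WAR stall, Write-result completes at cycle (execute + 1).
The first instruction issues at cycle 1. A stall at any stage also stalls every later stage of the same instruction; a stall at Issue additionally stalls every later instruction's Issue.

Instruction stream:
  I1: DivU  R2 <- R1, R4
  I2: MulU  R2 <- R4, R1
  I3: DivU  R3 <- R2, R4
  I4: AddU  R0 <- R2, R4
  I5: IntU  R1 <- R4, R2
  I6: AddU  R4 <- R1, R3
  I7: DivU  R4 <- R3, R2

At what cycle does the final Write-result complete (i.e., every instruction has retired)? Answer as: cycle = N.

cycle = 39

  I1 | 1 | 2 | 9 | 10
  I2 | 11 | 12 | 15 | 16   WAW R2: wait I1 write@10
  I3 | 12 | 17 | 24 | 25   RAW R2: wait I2 write@16
  I4 | 13 | 17 | 19 | 20   RAW R2: wait I2 write@16
  I5 | 14 | 17 | 18 | 19   RAW R2: wait I2 write@16
  I6 | 21 | 26 | 28 | 29   struct: AddU busy until I4 writes@20 · RAW R3: wait I3 write@25
  I7 | 30 | 31 | 38 | 39   WAW R4: wait I6 write@29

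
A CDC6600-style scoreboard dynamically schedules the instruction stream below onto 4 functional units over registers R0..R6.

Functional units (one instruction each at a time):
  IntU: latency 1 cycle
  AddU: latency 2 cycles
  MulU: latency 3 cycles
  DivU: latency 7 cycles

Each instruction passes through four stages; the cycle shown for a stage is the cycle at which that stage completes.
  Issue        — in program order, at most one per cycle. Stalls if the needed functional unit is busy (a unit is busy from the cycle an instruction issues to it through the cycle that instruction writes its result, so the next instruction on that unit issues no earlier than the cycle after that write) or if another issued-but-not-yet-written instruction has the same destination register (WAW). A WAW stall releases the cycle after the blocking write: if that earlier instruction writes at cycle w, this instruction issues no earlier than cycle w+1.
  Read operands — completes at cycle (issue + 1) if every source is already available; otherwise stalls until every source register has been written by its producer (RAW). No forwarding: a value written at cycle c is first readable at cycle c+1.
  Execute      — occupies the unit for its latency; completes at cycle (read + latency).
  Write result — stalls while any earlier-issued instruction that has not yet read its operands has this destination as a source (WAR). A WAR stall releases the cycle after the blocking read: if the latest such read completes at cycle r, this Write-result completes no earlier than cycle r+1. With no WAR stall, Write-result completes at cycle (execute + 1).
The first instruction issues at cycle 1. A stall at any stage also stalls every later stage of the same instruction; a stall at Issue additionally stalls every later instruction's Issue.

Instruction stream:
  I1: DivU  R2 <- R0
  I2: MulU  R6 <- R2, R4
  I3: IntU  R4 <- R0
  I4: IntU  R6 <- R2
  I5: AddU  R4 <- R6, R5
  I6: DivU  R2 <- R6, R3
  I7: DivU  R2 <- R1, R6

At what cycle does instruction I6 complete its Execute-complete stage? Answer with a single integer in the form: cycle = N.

[I1] 1/2/9/10
[I2] 2/11/14/15  (RAW R2: wait I1 write@10)
[I3] 3/4/5/12  (WAR R4: wait I2 read@11)
[I4] 16/17/18/19  (WAW R6: wait I2 write@15)
[I5] 17/20/22/23  (RAW R6: wait I4 write@19)
[I6] 18/20/27/28  (RAW R6: wait I4 write@19)
[I7] 29/30/37/38  (struct: DivU busy until I6 writes@28)

cycle = 27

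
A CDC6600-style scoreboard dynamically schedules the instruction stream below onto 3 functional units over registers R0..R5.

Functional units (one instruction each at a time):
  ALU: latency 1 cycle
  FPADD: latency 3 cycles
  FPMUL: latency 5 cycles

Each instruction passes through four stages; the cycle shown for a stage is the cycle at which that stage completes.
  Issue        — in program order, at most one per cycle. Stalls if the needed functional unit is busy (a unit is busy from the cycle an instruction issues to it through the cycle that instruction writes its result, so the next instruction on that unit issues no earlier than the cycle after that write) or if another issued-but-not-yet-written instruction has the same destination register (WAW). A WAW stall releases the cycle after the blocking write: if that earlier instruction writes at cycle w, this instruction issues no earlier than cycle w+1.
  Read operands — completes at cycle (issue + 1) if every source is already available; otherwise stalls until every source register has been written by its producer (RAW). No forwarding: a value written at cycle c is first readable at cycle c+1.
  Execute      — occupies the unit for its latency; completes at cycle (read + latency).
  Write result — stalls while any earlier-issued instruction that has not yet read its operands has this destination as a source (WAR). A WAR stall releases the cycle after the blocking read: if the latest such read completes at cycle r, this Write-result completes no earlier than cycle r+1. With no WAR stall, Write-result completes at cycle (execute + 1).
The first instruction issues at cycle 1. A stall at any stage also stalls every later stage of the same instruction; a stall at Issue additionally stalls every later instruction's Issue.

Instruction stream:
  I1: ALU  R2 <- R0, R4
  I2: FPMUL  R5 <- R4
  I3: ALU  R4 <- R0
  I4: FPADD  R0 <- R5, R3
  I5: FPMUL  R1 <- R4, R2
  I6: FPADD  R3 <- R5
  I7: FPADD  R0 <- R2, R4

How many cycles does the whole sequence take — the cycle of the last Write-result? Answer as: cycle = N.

  I1 | 1 | 2 | 3 | 4
  I2 | 2 | 3 | 8 | 9
  I3 | 5 | 6 | 7 | 8   struct: ALU busy until I1 writes@4
  I4 | 6 | 10 | 13 | 14   RAW R5: wait I2 write@9
  I5 | 10 | 11 | 16 | 17   struct: FPMUL busy until I2 writes@9
  I6 | 15 | 16 | 19 | 20   struct: FPADD busy until I4 writes@14
  I7 | 21 | 22 | 25 | 26   struct: FPADD busy until I6 writes@20

cycle = 26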